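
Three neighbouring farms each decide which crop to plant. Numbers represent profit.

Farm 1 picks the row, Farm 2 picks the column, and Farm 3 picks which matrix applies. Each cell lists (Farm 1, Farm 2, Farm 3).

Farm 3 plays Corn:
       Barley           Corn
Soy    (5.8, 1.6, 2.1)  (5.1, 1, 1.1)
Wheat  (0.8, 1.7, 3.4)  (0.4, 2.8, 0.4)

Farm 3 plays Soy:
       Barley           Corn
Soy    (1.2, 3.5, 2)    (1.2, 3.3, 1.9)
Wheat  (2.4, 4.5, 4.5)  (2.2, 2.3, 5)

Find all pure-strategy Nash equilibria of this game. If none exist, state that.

(Soy, Barley, Corn): Farm 1 gets 5.8, best alternative 0.8; Farm 2 gets 1.6, best alternative 1; Farm 3 gets 2.1, best alternative 2. No profitable deviation — NE.
(Soy, Barley, Soy): Farm 1 can switch to Wheat (1.2 → 2.4). Not NE.
(Soy, Corn, Corn): Farm 2 can switch to Barley (1 → 1.6). Not NE.
(Soy, Corn, Soy): Farm 1 can switch to Wheat (1.2 → 2.2). Not NE.
(Wheat, Barley, Corn): Farm 1 can switch to Soy (0.8 → 5.8). Not NE.
(Wheat, Barley, Soy): Farm 1 gets 2.4, best alternative 1.2; Farm 2 gets 4.5, best alternative 2.3; Farm 3 gets 4.5, best alternative 3.4. No profitable deviation — NE.
(Wheat, Corn, Corn): Farm 1 can switch to Soy (0.4 → 5.1). Not NE.
(Wheat, Corn, Soy): Farm 2 can switch to Barley (2.3 → 4.5). Not NE.

Pure-strategy Nash equilibria: (Soy, Barley, Corn); (Wheat, Barley, Soy)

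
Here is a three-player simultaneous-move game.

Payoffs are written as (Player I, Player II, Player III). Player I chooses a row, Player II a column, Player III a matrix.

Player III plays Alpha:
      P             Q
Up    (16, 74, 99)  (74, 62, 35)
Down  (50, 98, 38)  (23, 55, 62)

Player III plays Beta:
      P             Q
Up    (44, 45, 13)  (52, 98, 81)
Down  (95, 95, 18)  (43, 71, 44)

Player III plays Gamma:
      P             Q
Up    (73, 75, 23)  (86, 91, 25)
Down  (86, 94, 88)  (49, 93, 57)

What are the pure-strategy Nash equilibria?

(Up, Q, Beta) and (Down, P, Gamma)

Player I against (P, Alpha): payoffs 16, 50 → best response Down.
Player I against (P, Beta): payoffs 44, 95 → best response Down.
Player I against (P, Gamma): payoffs 73, 86 → best response Down.
Player I against (Q, Alpha): payoffs 74, 23 → best response Up.
Player I against (Q, Beta): payoffs 52, 43 → best response Up.
Player I against (Q, Gamma): payoffs 86, 49 → best response Up.
Player II against (Up, Alpha): payoffs 74, 62 → best response P.
Player II against (Up, Beta): payoffs 45, 98 → best response Q.
Player II against (Up, Gamma): payoffs 75, 91 → best response Q.
Player II against (Down, Alpha): payoffs 98, 55 → best response P.
Player II against (Down, Beta): payoffs 95, 71 → best response P.
Player II against (Down, Gamma): payoffs 94, 93 → best response P.
Player III against (Up, P): payoffs 99, 13, 23 → best response Alpha.
Player III against (Up, Q): payoffs 35, 81, 25 → best response Beta.
Player III against (Down, P): payoffs 38, 18, 88 → best response Gamma.
Player III against (Down, Q): payoffs 62, 44, 57 → best response Alpha.
Mutual best responses: (Up, Q, Beta); (Down, P, Gamma).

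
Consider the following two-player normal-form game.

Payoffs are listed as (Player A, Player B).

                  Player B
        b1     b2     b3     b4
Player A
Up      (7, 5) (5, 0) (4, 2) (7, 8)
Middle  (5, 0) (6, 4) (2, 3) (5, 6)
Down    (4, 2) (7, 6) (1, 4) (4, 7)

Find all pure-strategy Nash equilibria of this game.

Check each profile: it is a Nash equilibrium iff no player can strictly gain by switching unilaterally.
(Up, b1): Player B can switch to b4 (5 → 8). Not NE.
(Up, b2): Player A can switch to Middle (5 → 6). Not NE.
(Up, b3): Player B can switch to b1 (2 → 5). Not NE.
(Up, b4): Player A gets 7, best alternative 5; Player B gets 8, best alternative 5. No profitable deviation — NE.
(Middle, b1): Player A can switch to Up (5 → 7). Not NE.
(Middle, b2): Player A can switch to Down (6 → 7). Not NE.
(Middle, b3): Player A can switch to Up (2 → 4). Not NE.
(Middle, b4): Player A can switch to Up (5 → 7). Not NE.
(Down, b1): Player A can switch to Up (4 → 7). Not NE.
(Down, b2): Player B can switch to b4 (6 → 7). Not NE.
(Down, b3): Player A can switch to Up (1 → 4). Not NE.
(The remaining 1 profile has a profitable deviation by the same check.)

(Up, b4)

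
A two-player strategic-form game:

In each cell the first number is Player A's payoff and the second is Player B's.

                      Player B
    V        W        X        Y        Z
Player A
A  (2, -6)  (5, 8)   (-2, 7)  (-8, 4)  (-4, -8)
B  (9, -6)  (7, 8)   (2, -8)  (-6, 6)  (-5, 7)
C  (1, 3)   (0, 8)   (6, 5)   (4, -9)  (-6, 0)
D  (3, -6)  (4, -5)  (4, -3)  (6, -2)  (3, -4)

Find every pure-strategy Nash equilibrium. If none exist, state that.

(A, V): Player A can switch to B (2 → 9). Not NE.
(A, W): Player A can switch to B (5 → 7). Not NE.
(A, X): Player A can switch to B (-2 → 2). Not NE.
(A, Y): Player A can switch to B (-8 → -6). Not NE.
(A, Z): Player A can switch to D (-4 → 3). Not NE.
(B, V): Player B can switch to W (-6 → 8). Not NE.
(B, W): Player A gets 7, best alternative 5; Player B gets 8, best alternative 7. No profitable deviation — NE.
(B, X): Player A can switch to C (2 → 6). Not NE.
(B, Y): Player A can switch to C (-6 → 4). Not NE.
(B, Z): Player A can switch to A (-5 → -4). Not NE.
(C, V): Player A can switch to A (1 → 2). Not NE.
(C, W): Player A can switch to A (0 → 5). Not NE.
(C, X): Player B can switch to W (5 → 8). Not NE.
(D, Y): Player A gets 6, best alternative 4; Player B gets -2, best alternative -3. No profitable deviation — NE.
(The remaining 6 profiles each have a profitable deviation by the same check.)

Pure-strategy Nash equilibria: (B, W); (D, Y)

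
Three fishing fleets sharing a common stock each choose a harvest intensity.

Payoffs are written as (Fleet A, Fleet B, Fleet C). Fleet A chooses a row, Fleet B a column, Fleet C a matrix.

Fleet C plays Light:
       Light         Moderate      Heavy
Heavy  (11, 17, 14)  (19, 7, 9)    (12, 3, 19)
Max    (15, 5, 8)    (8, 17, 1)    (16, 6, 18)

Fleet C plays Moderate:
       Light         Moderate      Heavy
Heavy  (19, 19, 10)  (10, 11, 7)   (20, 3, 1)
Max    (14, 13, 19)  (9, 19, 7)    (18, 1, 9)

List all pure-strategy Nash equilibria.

For each strategy profile, look for a profitable unilateral deviation.
(Heavy, Light, Light): Fleet A can switch to Max (11 → 15). Not NE.
(Heavy, Light, Moderate): Fleet C can switch to Light (10 → 14). Not NE.
(Heavy, Moderate, Light): Fleet B can switch to Light (7 → 17). Not NE.
(Heavy, Moderate, Moderate): Fleet B can switch to Light (11 → 19). Not NE.
(Heavy, Heavy, Light): Fleet A can switch to Max (12 → 16). Not NE.
(Heavy, Heavy, Moderate): Fleet B can switch to Light (3 → 19). Not NE.
(The remaining 6 profiles each have a profitable deviation by the same check.)

There is no pure-strategy Nash equilibrium.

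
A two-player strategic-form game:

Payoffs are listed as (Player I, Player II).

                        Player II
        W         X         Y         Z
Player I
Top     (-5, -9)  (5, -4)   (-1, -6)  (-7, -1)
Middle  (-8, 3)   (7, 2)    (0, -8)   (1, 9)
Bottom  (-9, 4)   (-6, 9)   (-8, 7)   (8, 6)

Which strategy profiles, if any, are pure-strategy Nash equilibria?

none

(Top, W): Player II can switch to X (-9 → -4). Not NE.
(Top, X): Player I can switch to Middle (5 → 7). Not NE.
(Top, Y): Player I can switch to Middle (-1 → 0). Not NE.
(Top, Z): Player I can switch to Middle (-7 → 1). Not NE.
(Middle, W): Player I can switch to Top (-8 → -5). Not NE.
(Middle, X): Player II can switch to W (2 → 3). Not NE.
(Middle, Y): Player II can switch to W (-8 → 3). Not NE.
(Middle, Z): Player I can switch to Bottom (1 → 8). Not NE.
(The remaining 4 profiles each have a profitable deviation by the same check.)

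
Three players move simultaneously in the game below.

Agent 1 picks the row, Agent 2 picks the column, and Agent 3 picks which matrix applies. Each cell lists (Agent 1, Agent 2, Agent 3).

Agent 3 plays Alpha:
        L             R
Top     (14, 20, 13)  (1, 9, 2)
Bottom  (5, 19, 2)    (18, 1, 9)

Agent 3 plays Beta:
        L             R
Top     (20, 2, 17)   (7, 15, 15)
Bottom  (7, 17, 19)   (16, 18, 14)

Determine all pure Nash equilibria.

For each strategy profile, look for a profitable unilateral deviation.
(Top, L, Alpha): Agent 3 can switch to Beta (13 → 17). Not NE.
(Top, L, Beta): Agent 2 can switch to R (2 → 15). Not NE.
(Top, R, Alpha): Agent 1 can switch to Bottom (1 → 18). Not NE.
(Top, R, Beta): Agent 1 can switch to Bottom (7 → 16). Not NE.
(Bottom, L, Alpha): Agent 1 can switch to Top (5 → 14). Not NE.
(Bottom, L, Beta): Agent 1 can switch to Top (7 → 20). Not NE.
(Bottom, R, Alpha): Agent 2 can switch to L (1 → 19). Not NE.
(Bottom, R, Beta): Agent 1 gets 16, best alternative 7; Agent 2 gets 18, best alternative 17; Agent 3 gets 14, best alternative 9. No profitable deviation — NE.

Pure NE: (Bottom, R, Beta)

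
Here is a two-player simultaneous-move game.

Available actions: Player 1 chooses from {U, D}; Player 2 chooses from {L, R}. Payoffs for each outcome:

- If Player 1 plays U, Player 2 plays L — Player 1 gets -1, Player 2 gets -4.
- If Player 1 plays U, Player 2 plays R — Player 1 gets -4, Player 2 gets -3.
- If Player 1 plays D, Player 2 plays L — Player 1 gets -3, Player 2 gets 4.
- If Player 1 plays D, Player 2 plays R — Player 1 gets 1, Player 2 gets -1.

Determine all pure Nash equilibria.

none

Mark each player's best response to every combination of opponents' strategies; a profile where every player is best-responding is a pure Nash equilibrium.
Player 1 against L: payoffs -1, -3 → best response U.
Player 1 against R: payoffs -4, 1 → best response D.
Player 2 against U: payoffs -4, -3 → best response R.
Player 2 against D: payoffs 4, -1 → best response L.
No profile is a mutual best response for all players.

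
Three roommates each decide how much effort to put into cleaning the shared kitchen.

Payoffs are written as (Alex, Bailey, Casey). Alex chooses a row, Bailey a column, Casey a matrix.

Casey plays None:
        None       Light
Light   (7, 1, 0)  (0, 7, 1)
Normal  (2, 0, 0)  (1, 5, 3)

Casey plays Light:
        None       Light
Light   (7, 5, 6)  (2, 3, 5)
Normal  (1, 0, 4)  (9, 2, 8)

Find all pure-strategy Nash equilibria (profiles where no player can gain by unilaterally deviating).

For each strategy profile, look for a profitable unilateral deviation.
(Light, None, None): Bailey can switch to Light (1 → 7). Not NE.
(Light, None, Light): Alex gets 7, best alternative 1; Bailey gets 5, best alternative 3; Casey gets 6, best alternative 0. No profitable deviation — NE.
(Light, Light, None): Alex can switch to Normal (0 → 1). Not NE.
(Light, Light, Light): Alex can switch to Normal (2 → 9). Not NE.
(Normal, None, None): Alex can switch to Light (2 → 7). Not NE.
(Normal, None, Light): Alex can switch to Light (1 → 7). Not NE.
(Normal, Light, None): Casey can switch to Light (3 → 8). Not NE.
(Normal, Light, Light): Alex gets 9, best alternative 2; Bailey gets 2, best alternative 0; Casey gets 8, best alternative 3. No profitable deviation — NE.

(Light, None, Light); (Normal, Light, Light)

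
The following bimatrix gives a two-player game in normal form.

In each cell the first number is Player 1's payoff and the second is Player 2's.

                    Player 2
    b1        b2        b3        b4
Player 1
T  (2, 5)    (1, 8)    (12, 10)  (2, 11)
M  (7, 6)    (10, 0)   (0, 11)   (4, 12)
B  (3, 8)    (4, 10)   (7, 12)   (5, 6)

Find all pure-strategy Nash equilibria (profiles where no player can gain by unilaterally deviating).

Player 1 against b1: payoffs 2, 7, 3 → best response M.
Player 1 against b2: payoffs 1, 10, 4 → best response M.
Player 1 against b3: payoffs 12, 0, 7 → best response T.
Player 1 against b4: payoffs 2, 4, 5 → best response B.
Player 2 against T: payoffs 5, 8, 10, 11 → best response b4.
Player 2 against M: payoffs 6, 0, 11, 12 → best response b4.
Player 2 against B: payoffs 8, 10, 12, 6 → best response b3.
No profile is a mutual best response for all players.

none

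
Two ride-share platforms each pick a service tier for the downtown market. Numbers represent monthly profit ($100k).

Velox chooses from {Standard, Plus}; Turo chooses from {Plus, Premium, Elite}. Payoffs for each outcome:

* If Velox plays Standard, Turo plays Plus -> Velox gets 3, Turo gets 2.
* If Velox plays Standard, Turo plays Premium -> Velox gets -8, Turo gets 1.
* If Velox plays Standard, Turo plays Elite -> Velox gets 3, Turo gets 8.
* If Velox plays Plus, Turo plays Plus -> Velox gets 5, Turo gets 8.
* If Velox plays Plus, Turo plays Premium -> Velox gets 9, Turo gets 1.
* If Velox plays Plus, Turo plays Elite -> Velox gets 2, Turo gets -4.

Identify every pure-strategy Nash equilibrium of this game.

Pure-strategy Nash equilibria: (Standard, Elite), (Plus, Plus)

For each strategy profile, look for a profitable unilateral deviation.
(Standard, Plus): Velox can switch to Plus (3 → 5). Not NE.
(Standard, Premium): Velox can switch to Plus (-8 → 9). Not NE.
(Standard, Elite): Velox gets 3, best alternative 2; Turo gets 8, best alternative 2. No profitable deviation — NE.
(Plus, Plus): Velox gets 5, best alternative 3; Turo gets 8, best alternative 1. No profitable deviation — NE.
(Plus, Premium): Turo can switch to Plus (1 → 8). Not NE.
(Plus, Elite): Velox can switch to Standard (2 → 3). Not NE.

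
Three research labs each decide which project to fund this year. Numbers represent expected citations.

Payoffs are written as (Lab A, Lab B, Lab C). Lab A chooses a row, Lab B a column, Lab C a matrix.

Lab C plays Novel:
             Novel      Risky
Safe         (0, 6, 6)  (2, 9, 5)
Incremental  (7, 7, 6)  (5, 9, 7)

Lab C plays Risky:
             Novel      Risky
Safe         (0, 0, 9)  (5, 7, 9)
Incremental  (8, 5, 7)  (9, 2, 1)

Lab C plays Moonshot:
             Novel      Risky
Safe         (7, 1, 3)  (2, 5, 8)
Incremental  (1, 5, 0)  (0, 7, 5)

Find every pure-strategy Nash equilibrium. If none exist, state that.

The pure Nash equilibria are (Incremental, Novel, Risky), (Incremental, Risky, Novel).

Lab A against (Novel, Novel): payoffs 0, 7 → best response Incremental.
Lab A against (Novel, Risky): payoffs 0, 8 → best response Incremental.
Lab A against (Novel, Moonshot): payoffs 7, 1 → best response Safe.
Lab A against (Risky, Novel): payoffs 2, 5 → best response Incremental.
Lab A against (Risky, Risky): payoffs 5, 9 → best response Incremental.
Lab A against (Risky, Moonshot): payoffs 2, 0 → best response Safe.
Lab B against (Safe, Novel): payoffs 6, 9 → best response Risky.
Lab B against (Safe, Risky): payoffs 0, 7 → best response Risky.
Lab B against (Safe, Moonshot): payoffs 1, 5 → best response Risky.
Lab B against (Incremental, Novel): payoffs 7, 9 → best response Risky.
Lab B against (Incremental, Risky): payoffs 5, 2 → best response Novel.
Lab B against (Incremental, Moonshot): payoffs 5, 7 → best response Risky.
Lab C against (Safe, Novel): payoffs 6, 9, 3 → best response Risky.
Lab C against (Safe, Risky): payoffs 5, 9, 8 → best response Risky.
Lab C against (Incremental, Novel): payoffs 6, 7, 0 → best response Risky.
Lab C against (Incremental, Risky): payoffs 7, 1, 5 → best response Novel.
Mutual best responses: (Incremental, Novel, Risky); (Incremental, Risky, Novel).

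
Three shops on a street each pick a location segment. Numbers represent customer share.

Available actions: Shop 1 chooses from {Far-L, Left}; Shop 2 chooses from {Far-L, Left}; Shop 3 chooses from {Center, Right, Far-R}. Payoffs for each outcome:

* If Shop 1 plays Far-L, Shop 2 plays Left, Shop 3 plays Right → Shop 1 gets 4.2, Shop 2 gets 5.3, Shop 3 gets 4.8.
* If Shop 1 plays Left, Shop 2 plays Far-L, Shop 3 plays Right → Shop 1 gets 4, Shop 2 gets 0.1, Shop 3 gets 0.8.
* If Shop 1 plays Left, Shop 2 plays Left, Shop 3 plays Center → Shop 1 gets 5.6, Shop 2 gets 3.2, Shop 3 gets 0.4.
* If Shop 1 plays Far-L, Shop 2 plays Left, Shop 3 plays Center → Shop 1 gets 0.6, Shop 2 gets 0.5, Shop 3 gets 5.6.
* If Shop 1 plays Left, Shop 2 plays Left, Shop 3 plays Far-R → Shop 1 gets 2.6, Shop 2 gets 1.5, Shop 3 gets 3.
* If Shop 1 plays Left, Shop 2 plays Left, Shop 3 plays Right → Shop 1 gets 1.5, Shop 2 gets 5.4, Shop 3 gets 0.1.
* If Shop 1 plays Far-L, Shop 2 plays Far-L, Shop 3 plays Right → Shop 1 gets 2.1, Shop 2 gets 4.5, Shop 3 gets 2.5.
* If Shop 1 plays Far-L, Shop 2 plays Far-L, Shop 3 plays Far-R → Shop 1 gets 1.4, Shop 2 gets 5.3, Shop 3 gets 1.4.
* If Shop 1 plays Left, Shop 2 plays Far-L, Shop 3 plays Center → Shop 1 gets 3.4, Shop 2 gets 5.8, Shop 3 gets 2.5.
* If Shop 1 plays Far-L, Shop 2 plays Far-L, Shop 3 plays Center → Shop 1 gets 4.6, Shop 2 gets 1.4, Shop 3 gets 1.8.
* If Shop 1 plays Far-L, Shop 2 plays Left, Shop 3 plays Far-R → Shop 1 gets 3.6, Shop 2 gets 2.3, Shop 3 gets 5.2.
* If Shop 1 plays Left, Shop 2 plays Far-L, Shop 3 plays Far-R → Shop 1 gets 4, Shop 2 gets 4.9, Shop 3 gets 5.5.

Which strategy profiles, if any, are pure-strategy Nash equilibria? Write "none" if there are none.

The unique pure-strategy Nash equilibrium is (Left, Far-L, Far-R).

Shop 1 against (Far-L, Center): payoffs 4.6, 3.4 → best response Far-L.
Shop 1 against (Far-L, Right): payoffs 2.1, 4 → best response Left.
Shop 1 against (Far-L, Far-R): payoffs 1.4, 4 → best response Left.
Shop 1 against (Left, Center): payoffs 0.6, 5.6 → best response Left.
Shop 1 against (Left, Right): payoffs 4.2, 1.5 → best response Far-L.
Shop 1 against (Left, Far-R): payoffs 3.6, 2.6 → best response Far-L.
Shop 2 against (Far-L, Center): payoffs 1.4, 0.5 → best response Far-L.
Shop 2 against (Far-L, Right): payoffs 4.5, 5.3 → best response Left.
Shop 2 against (Far-L, Far-R): payoffs 5.3, 2.3 → best response Far-L.
Shop 2 against (Left, Center): payoffs 5.8, 3.2 → best response Far-L.
Shop 2 against (Left, Right): payoffs 0.1, 5.4 → best response Left.
Shop 2 against (Left, Far-R): payoffs 4.9, 1.5 → best response Far-L.
Shop 3 against (Far-L, Far-L): payoffs 1.8, 2.5, 1.4 → best response Right.
Shop 3 against (Far-L, Left): payoffs 5.6, 4.8, 5.2 → best response Center.
Shop 3 against (Left, Far-L): payoffs 2.5, 0.8, 5.5 → best response Far-R.
Shop 3 against (Left, Left): payoffs 0.4, 0.1, 3 → best response Far-R.
Mutual best responses: (Left, Far-L, Far-R).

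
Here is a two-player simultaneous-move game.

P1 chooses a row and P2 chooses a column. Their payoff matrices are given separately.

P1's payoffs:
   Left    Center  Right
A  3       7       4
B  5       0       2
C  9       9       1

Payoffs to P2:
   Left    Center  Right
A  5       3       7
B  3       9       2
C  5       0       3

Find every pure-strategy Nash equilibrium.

(A, Right), (C, Left)

(A, Left): P1 can switch to B (3 → 5). Not NE.
(A, Center): P1 can switch to C (7 → 9). Not NE.
(A, Right): P1 gets 4, best alternative 2; P2 gets 7, best alternative 5. No profitable deviation — NE.
(B, Left): P1 can switch to C (5 → 9). Not NE.
(B, Center): P1 can switch to A (0 → 7). Not NE.
(B, Right): P1 can switch to A (2 → 4). Not NE.
(C, Left): P1 gets 9, best alternative 5; P2 gets 5, best alternative 3. No profitable deviation — NE.
(C, Center): P2 can switch to Left (0 → 5). Not NE.
(C, Right): P1 can switch to A (1 → 4). Not NE.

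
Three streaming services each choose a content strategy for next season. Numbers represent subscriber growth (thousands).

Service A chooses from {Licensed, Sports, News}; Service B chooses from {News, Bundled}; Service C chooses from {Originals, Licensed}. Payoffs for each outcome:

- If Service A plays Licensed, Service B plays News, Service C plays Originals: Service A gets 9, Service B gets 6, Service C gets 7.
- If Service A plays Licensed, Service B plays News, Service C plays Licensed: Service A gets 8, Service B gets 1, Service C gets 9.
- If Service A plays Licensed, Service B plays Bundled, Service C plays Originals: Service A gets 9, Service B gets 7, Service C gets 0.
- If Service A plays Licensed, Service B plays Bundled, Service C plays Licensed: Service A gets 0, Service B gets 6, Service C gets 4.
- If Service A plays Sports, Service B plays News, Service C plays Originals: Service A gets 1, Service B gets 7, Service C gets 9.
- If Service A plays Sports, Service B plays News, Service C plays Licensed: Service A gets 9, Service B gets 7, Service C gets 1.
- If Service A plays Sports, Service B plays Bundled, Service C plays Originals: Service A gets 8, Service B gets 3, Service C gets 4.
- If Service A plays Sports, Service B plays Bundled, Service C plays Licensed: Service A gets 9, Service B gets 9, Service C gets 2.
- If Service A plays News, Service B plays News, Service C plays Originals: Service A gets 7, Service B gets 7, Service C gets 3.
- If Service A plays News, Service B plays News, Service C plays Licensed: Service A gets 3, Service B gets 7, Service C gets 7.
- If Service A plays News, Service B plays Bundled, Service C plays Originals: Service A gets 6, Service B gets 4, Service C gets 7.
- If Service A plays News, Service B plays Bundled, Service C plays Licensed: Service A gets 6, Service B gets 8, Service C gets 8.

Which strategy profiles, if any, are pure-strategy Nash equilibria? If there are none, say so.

There is no pure-strategy Nash equilibrium.

Check each profile: it is a Nash equilibrium iff no player can strictly gain by switching unilaterally.
(Licensed, News, Originals): Service B can switch to Bundled (6 → 7). Not NE.
(Licensed, News, Licensed): Service A can switch to Sports (8 → 9). Not NE.
(Licensed, Bundled, Originals): Service C can switch to Licensed (0 → 4). Not NE.
(Licensed, Bundled, Licensed): Service A can switch to Sports (0 → 9). Not NE.
(Sports, News, Originals): Service A can switch to Licensed (1 → 9). Not NE.
(Sports, News, Licensed): Service B can switch to Bundled (7 → 9). Not NE.
(Sports, Bundled, Originals): Service A can switch to Licensed (8 → 9). Not NE.
(Sports, Bundled, Licensed): Service C can switch to Originals (2 → 4). Not NE.
(News, News, Originals): Service A can switch to Licensed (7 → 9). Not NE.
(News, News, Licensed): Service A can switch to Licensed (3 → 8). Not NE.
(News, Bundled, Originals): Service A can switch to Licensed (6 → 9). Not NE.
(News, Bundled, Licensed): Service A can switch to Sports (6 → 9). Not NE.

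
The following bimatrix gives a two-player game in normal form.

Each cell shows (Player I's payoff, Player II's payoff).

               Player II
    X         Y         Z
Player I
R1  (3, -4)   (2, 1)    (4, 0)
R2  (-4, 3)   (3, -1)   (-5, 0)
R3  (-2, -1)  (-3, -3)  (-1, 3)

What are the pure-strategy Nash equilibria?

There is no pure-strategy Nash equilibrium.

Mark each player's best response to every combination of opponents' strategies; a profile where every player is best-responding is a pure Nash equilibrium.
Player I against X: payoffs 3, -4, -2 → best response R1.
Player I against Y: payoffs 2, 3, -3 → best response R2.
Player I against Z: payoffs 4, -5, -1 → best response R1.
Player II against R1: payoffs -4, 1, 0 → best response Y.
Player II against R2: payoffs 3, -1, 0 → best response X.
Player II against R3: payoffs -1, -3, 3 → best response Z.
No profile is a mutual best response for all players.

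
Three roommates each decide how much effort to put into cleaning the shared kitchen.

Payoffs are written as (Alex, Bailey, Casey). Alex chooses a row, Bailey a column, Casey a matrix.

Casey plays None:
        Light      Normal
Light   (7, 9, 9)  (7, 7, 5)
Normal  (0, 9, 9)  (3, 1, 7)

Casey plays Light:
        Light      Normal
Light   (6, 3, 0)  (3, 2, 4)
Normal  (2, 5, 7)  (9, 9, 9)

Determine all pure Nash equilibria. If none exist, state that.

(Light, Light, None): Alex gets 7, best alternative 0; Bailey gets 9, best alternative 7; Casey gets 9, best alternative 0. No profitable deviation — NE.
(Light, Light, Light): Casey can switch to None (0 → 9). Not NE.
(Light, Normal, None): Bailey can switch to Light (7 → 9). Not NE.
(Light, Normal, Light): Alex can switch to Normal (3 → 9). Not NE.
(Normal, Light, None): Alex can switch to Light (0 → 7). Not NE.
(Normal, Light, Light): Alex can switch to Light (2 → 6). Not NE.
(Normal, Normal, None): Alex can switch to Light (3 → 7). Not NE.
(Normal, Normal, Light): Alex gets 9, best alternative 3; Bailey gets 9, best alternative 5; Casey gets 9, best alternative 7. No profitable deviation — NE.

The pure Nash equilibria are (Light, Light, None), (Normal, Normal, Light).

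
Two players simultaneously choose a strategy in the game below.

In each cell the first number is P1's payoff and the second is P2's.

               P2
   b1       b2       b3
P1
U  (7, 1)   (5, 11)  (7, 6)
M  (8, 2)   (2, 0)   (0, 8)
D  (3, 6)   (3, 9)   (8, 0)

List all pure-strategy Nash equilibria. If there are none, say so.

(U, b1): P1 can switch to M (7 → 8). Not NE.
(U, b2): P1 gets 5, best alternative 3; P2 gets 11, best alternative 6. No profitable deviation — NE.
(U, b3): P1 can switch to D (7 → 8). Not NE.
(M, b1): P2 can switch to b3 (2 → 8). Not NE.
(M, b2): P1 can switch to U (2 → 5). Not NE.
(M, b3): P1 can switch to U (0 → 7). Not NE.
(D, b1): P1 can switch to U (3 → 7). Not NE.
(The remaining 2 profiles each have a profitable deviation by the same check.)

Pure NE: (U, b2)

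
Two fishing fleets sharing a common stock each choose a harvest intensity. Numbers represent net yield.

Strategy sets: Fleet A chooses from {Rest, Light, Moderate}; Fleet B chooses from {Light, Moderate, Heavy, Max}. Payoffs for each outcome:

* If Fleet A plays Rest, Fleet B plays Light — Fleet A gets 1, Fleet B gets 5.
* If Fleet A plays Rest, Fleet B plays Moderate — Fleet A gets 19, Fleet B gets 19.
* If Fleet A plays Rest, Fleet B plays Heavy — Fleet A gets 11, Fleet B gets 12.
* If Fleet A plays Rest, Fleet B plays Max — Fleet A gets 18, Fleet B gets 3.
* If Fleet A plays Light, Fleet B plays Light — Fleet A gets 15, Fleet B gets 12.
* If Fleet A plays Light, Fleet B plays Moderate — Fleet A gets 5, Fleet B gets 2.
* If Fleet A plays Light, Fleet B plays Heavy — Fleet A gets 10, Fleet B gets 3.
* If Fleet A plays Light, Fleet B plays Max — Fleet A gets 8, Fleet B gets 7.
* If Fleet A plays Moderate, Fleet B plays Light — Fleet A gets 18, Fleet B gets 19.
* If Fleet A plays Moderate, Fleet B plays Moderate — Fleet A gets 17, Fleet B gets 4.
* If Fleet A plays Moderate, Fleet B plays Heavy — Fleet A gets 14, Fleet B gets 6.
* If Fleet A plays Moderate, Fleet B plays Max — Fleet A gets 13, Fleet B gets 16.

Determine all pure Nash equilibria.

The pure Nash equilibria are (Rest, Moderate); (Moderate, Light).

(Rest, Light): Fleet A can switch to Light (1 → 15). Not NE.
(Rest, Moderate): Fleet A gets 19, best alternative 17; Fleet B gets 19, best alternative 12. No profitable deviation — NE.
(Rest, Heavy): Fleet A can switch to Moderate (11 → 14). Not NE.
(Rest, Max): Fleet B can switch to Light (3 → 5). Not NE.
(Light, Light): Fleet A can switch to Moderate (15 → 18). Not NE.
(Light, Moderate): Fleet A can switch to Rest (5 → 19). Not NE.
(Light, Heavy): Fleet A can switch to Rest (10 → 11). Not NE.
(Light, Max): Fleet A can switch to Rest (8 → 18). Not NE.
(Moderate, Light): Fleet A gets 18, best alternative 15; Fleet B gets 19, best alternative 16. No profitable deviation — NE.
(Moderate, Moderate): Fleet A can switch to Rest (17 → 19). Not NE.
(Moderate, Heavy): Fleet B can switch to Light (6 → 19). Not NE.
(Moderate, Max): Fleet A can switch to Rest (13 → 18). Not NE.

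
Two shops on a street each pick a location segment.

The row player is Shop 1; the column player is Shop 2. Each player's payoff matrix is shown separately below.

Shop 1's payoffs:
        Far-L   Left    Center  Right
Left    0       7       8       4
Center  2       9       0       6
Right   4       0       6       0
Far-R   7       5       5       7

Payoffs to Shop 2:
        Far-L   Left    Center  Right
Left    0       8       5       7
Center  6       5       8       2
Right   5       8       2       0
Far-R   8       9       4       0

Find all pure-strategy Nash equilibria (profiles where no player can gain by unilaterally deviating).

(Left, Far-L): Shop 1 can switch to Center (0 → 2). Not NE.
(Left, Left): Shop 1 can switch to Center (7 → 9). Not NE.
(Left, Center): Shop 2 can switch to Left (5 → 8). Not NE.
(Left, Right): Shop 1 can switch to Center (4 → 6). Not NE.
(Center, Far-L): Shop 1 can switch to Right (2 → 4). Not NE.
(Center, Left): Shop 2 can switch to Far-L (5 → 6). Not NE.
(The remaining 10 profiles each have a profitable deviation by the same check.)

This game has no pure Nash equilibrium.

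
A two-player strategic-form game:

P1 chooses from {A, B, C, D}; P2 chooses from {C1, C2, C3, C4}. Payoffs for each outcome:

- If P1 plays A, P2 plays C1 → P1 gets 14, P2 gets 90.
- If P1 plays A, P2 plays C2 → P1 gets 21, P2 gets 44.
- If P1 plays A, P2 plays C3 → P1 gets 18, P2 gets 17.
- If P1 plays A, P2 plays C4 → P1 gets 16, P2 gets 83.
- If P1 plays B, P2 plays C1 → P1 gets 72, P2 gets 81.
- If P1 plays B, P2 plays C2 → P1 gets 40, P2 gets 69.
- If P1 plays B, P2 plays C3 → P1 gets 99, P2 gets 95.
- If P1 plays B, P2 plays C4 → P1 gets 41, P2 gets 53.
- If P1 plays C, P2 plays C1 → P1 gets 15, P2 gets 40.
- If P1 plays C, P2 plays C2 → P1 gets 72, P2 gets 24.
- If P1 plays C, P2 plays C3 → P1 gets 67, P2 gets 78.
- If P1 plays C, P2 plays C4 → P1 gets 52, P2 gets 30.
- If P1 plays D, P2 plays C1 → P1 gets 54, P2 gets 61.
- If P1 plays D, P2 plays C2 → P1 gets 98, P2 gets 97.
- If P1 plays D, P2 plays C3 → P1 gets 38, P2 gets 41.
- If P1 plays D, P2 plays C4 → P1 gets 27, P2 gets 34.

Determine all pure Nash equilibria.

P1 against C1: payoffs 14, 72, 15, 54 → best response B.
P1 against C2: payoffs 21, 40, 72, 98 → best response D.
P1 against C3: payoffs 18, 99, 67, 38 → best response B.
P1 against C4: payoffs 16, 41, 52, 27 → best response C.
P2 against A: payoffs 90, 44, 17, 83 → best response C1.
P2 against B: payoffs 81, 69, 95, 53 → best response C3.
P2 against C: payoffs 40, 24, 78, 30 → best response C3.
P2 against D: payoffs 61, 97, 41, 34 → best response C2.
Mutual best responses: (B, C3); (D, C2).

The pure Nash equilibria are (B, C3); (D, C2).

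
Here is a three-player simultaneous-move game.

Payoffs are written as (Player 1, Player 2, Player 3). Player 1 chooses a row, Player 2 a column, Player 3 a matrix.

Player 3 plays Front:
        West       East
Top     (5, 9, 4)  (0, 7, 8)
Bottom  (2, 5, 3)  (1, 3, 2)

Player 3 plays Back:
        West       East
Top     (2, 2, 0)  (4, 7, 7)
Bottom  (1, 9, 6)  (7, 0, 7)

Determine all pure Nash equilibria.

Player 1 against (West, Front): payoffs 5, 2 → best response Top.
Player 1 against (West, Back): payoffs 2, 1 → best response Top.
Player 1 against (East, Front): payoffs 0, 1 → best response Bottom.
Player 1 against (East, Back): payoffs 4, 7 → best response Bottom.
Player 2 against (Top, Front): payoffs 9, 7 → best response West.
Player 2 against (Top, Back): payoffs 2, 7 → best response East.
Player 2 against (Bottom, Front): payoffs 5, 3 → best response West.
Player 2 against (Bottom, Back): payoffs 9, 0 → best response West.
Player 3 against (Top, West): payoffs 4, 0 → best response Front.
Player 3 against (Top, East): payoffs 8, 7 → best response Front.
Player 3 against (Bottom, West): payoffs 3, 6 → best response Back.
Player 3 against (Bottom, East): payoffs 2, 7 → best response Back.
Mutual best responses: (Top, West, Front).

Pure NE: (Top, West, Front)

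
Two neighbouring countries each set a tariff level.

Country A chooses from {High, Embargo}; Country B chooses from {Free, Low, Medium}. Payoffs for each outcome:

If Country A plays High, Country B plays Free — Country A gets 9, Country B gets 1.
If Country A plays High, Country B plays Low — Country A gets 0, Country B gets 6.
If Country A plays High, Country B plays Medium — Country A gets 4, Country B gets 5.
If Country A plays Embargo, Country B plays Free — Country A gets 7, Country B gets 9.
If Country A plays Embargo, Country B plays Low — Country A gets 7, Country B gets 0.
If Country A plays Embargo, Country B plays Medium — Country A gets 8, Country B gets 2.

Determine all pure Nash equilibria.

This game has no pure Nash equilibrium.

Country A against Free: payoffs 9, 7 → best response High.
Country A against Low: payoffs 0, 7 → best response Embargo.
Country A against Medium: payoffs 4, 8 → best response Embargo.
Country B against High: payoffs 1, 6, 5 → best response Low.
Country B against Embargo: payoffs 9, 0, 2 → best response Free.
No profile is a mutual best response for all players.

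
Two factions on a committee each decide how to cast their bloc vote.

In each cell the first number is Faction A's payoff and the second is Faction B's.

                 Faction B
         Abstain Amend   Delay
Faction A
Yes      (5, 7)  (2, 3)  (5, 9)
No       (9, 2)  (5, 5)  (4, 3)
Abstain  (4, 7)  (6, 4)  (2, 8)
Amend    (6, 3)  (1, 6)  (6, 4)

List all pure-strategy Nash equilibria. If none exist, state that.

Faction A against Abstain: payoffs 5, 9, 4, 6 → best response No.
Faction A against Amend: payoffs 2, 5, 6, 1 → best response Abstain.
Faction A against Delay: payoffs 5, 4, 2, 6 → best response Amend.
Faction B against Yes: payoffs 7, 3, 9 → best response Delay.
Faction B against No: payoffs 2, 5, 3 → best response Amend.
Faction B against Abstain: payoffs 7, 4, 8 → best response Delay.
Faction B against Amend: payoffs 3, 6, 4 → best response Amend.
No profile is a mutual best response for all players.

none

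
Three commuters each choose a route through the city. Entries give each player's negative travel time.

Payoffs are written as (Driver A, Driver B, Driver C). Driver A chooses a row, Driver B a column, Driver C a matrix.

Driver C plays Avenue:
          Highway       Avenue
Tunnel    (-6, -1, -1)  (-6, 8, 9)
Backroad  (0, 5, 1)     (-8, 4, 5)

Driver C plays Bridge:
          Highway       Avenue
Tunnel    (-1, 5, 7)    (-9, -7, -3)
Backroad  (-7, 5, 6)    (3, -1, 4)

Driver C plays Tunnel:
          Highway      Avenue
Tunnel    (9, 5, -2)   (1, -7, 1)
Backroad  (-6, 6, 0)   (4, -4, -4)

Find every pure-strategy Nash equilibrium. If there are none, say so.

Driver A against (Highway, Avenue): payoffs -6, 0 → best response Backroad.
Driver A against (Highway, Bridge): payoffs -1, -7 → best response Tunnel.
Driver A against (Highway, Tunnel): payoffs 9, -6 → best response Tunnel.
Driver A against (Avenue, Avenue): payoffs -6, -8 → best response Tunnel.
Driver A against (Avenue, Bridge): payoffs -9, 3 → best response Backroad.
Driver A against (Avenue, Tunnel): payoffs 1, 4 → best response Backroad.
Driver B against (Tunnel, Avenue): payoffs -1, 8 → best response Avenue.
Driver B against (Tunnel, Bridge): payoffs 5, -7 → best response Highway.
Driver B against (Tunnel, Tunnel): payoffs 5, -7 → best response Highway.
Driver B against (Backroad, Avenue): payoffs 5, 4 → best response Highway.
Driver B against (Backroad, Bridge): payoffs 5, -1 → best response Highway.
Driver B against (Backroad, Tunnel): payoffs 6, -4 → best response Highway.
Driver C against (Tunnel, Highway): payoffs -1, 7, -2 → best response Bridge.
Driver C against (Tunnel, Avenue): payoffs 9, -3, 1 → best response Avenue.
Driver C against (Backroad, Highway): payoffs 1, 6, 0 → best response Bridge.
Driver C against (Backroad, Avenue): payoffs 5, 4, -4 → best response Avenue.
Mutual best responses: (Tunnel, Highway, Bridge); (Tunnel, Avenue, Avenue).

Pure-strategy Nash equilibria: (Tunnel, Highway, Bridge) and (Tunnel, Avenue, Avenue)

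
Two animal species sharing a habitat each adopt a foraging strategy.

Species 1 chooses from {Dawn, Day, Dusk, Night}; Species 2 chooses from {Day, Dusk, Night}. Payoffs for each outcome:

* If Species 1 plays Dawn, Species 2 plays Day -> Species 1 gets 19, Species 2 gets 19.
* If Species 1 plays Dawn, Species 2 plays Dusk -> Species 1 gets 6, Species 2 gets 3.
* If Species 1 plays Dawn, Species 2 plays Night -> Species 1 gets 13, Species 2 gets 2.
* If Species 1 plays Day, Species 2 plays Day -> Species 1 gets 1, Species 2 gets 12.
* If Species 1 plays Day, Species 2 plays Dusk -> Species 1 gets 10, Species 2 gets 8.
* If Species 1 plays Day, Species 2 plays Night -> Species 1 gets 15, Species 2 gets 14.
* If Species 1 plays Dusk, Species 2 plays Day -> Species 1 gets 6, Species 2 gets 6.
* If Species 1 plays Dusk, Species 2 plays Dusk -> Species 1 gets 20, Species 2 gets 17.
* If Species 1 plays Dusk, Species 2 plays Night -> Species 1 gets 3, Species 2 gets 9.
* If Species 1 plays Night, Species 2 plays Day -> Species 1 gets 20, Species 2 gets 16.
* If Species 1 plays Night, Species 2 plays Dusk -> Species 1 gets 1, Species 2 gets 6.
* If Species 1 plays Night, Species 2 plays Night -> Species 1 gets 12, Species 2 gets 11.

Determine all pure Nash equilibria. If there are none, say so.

Pure-strategy Nash equilibria: (Day, Night); (Dusk, Dusk); (Night, Day)

For each player, find the best response to each opponent profile; mutual best responses are the pure NE.
Species 1 against Day: payoffs 19, 1, 6, 20 → best response Night.
Species 1 against Dusk: payoffs 6, 10, 20, 1 → best response Dusk.
Species 1 against Night: payoffs 13, 15, 3, 12 → best response Day.
Species 2 against Dawn: payoffs 19, 3, 2 → best response Day.
Species 2 against Day: payoffs 12, 8, 14 → best response Night.
Species 2 against Dusk: payoffs 6, 17, 9 → best response Dusk.
Species 2 against Night: payoffs 16, 6, 11 → best response Day.
Mutual best responses: (Day, Night); (Dusk, Dusk); (Night, Day).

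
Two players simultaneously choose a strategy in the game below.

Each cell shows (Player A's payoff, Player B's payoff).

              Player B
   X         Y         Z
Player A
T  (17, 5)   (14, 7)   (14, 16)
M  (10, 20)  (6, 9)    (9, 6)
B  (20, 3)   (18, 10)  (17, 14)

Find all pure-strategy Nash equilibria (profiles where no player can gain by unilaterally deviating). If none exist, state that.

Player A against X: payoffs 17, 10, 20 → best response B.
Player A against Y: payoffs 14, 6, 18 → best response B.
Player A against Z: payoffs 14, 9, 17 → best response B.
Player B against T: payoffs 5, 7, 16 → best response Z.
Player B against M: payoffs 20, 9, 6 → best response X.
Player B against B: payoffs 3, 10, 14 → best response Z.
Mutual best responses: (B, Z).

(B, Z)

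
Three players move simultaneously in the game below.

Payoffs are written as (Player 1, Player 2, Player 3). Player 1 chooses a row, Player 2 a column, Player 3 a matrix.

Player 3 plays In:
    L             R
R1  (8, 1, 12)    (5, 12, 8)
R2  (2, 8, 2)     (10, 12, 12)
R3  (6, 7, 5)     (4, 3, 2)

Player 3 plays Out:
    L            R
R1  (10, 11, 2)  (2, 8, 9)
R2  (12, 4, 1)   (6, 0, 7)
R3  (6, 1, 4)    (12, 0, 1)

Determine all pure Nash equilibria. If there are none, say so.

The unique pure-strategy Nash equilibrium is (R2, R, In).

(R1, L, In): Player 2 can switch to R (1 → 12). Not NE.
(R1, L, Out): Player 1 can switch to R2 (10 → 12). Not NE.
(R1, R, In): Player 1 can switch to R2 (5 → 10). Not NE.
(R1, R, Out): Player 1 can switch to R2 (2 → 6). Not NE.
(R2, L, In): Player 1 can switch to R1 (2 → 8). Not NE.
(R2, L, Out): Player 3 can switch to In (1 → 2). Not NE.
(R2, R, In): Player 1 gets 10, best alternative 5; Player 2 gets 12, best alternative 8; Player 3 gets 12, best alternative 7. No profitable deviation — NE.
(R2, R, Out): Player 1 can switch to R3 (6 → 12). Not NE.
(R3, L, In): Player 1 can switch to R1 (6 → 8). Not NE.
(R3, L, Out): Player 1 can switch to R1 (6 → 10). Not NE.
(R3, R, In): Player 1 can switch to R1 (4 → 5). Not NE.
(The remaining 1 profile has a profitable deviation by the same check.)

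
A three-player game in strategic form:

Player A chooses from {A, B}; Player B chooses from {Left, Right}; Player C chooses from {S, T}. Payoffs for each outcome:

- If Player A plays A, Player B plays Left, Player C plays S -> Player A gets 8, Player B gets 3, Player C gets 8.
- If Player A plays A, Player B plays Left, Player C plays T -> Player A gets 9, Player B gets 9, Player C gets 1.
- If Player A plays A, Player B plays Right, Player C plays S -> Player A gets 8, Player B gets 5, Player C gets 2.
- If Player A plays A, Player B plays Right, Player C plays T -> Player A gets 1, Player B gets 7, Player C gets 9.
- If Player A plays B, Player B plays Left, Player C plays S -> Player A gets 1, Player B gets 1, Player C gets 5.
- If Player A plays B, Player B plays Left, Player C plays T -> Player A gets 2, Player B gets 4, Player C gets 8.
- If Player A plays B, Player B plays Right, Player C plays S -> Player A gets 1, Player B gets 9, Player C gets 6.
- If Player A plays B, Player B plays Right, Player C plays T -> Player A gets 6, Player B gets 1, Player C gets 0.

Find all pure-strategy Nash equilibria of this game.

Check each profile: it is a Nash equilibrium iff no player can strictly gain by switching unilaterally.
(A, Left, S): Player B can switch to Right (3 → 5). Not NE.
(A, Left, T): Player C can switch to S (1 → 8). Not NE.
(A, Right, S): Player C can switch to T (2 → 9). Not NE.
(A, Right, T): Player A can switch to B (1 → 6). Not NE.
(B, Left, S): Player A can switch to A (1 → 8). Not NE.
(B, Left, T): Player A can switch to A (2 → 9). Not NE.
(B, Right, S): Player A can switch to A (1 → 8). Not NE.
(B, Right, T): Player B can switch to Left (1 → 4). Not NE.

none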